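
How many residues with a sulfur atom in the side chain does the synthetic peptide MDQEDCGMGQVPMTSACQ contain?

5

Only Cys (C) and Met (M) have a sulfur atom in the side chain.
Matching residues: M1, C6, M8, M13, C17.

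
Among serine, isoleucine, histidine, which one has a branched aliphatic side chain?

The BCAAs are Val, Leu, and Ile — aliphatic side chains with a branch point.
Of the listed options, only isoleucine belongs to this group.

isoleucine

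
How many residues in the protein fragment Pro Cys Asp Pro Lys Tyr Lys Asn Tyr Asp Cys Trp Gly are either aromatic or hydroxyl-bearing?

Aromatic: F, W, Y. Hydroxyl-bearing: S, T, Y.
Aromatic residues here: Tyr6, Tyr9, Trp12 (3).
Hydroxyl-bearing residues here: Tyr6, Tyr9 (2).
Y is in both groups, so the 2 Y residues must not be double-counted.
Total = 3 + 2 − 2 = 3.

3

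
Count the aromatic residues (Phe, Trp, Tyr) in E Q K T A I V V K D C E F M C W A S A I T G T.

Matching residues: F13, W16.

2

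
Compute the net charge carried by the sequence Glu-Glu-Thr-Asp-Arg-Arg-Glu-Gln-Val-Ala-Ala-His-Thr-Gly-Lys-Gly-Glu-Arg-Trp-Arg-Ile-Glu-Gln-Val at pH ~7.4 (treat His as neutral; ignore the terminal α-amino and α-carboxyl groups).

The side chains ionized at physiological pH are Lys/Arg (+1) and Asp/Glu (−1); with His treated as neutral, nothing else contributes.
Positive (K, R): Arg5, Arg6, Lys15, Arg18, Arg20 → +5.
Negative (D, E): Glu1, Glu2, Asp4, Glu7, Glu17, Glu22 → −6.
Net charge = (+5) + (−6) = −1.

-1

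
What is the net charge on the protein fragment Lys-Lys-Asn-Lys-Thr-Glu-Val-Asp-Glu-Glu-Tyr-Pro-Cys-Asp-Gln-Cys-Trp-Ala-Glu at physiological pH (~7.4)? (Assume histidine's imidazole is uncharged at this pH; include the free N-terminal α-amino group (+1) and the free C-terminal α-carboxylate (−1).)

-3

At pH ~7.4 the Lys and Arg side chains are protonated (+1), the Asp and Glu side chains are deprotonated (−1), and with His taken as neutral all other side chains carry no charge.
Positive (K, R): Lys1, Lys2, Lys4 → +3.
Negative (D, E): Glu6, Asp8, Glu9, Glu10, Asp14, Glu19 → −6.
The N-terminus (+1) and C-terminus (−1) cancel.
Net charge = (+3) + (−6) = −3.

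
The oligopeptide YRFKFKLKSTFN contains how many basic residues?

Lysine (K), arginine (R), and histidine (H) have basic, nitrogen-containing side chains.
Matching residues: R2, K4, K6, K8.

4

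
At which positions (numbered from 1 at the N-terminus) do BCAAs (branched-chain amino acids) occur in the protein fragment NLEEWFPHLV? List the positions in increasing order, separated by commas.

2, 9, 10

Valine (V), leucine (L), and isoleucine (I) are the branched-chain amino acids.
Matching residues: L2, L9, V10.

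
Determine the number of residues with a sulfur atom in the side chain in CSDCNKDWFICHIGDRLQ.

Cysteine (C, thiol) and methionine (M, thioether) are the two sulfur-containing amino acids.
Matching residues: C1, C4, C11.

3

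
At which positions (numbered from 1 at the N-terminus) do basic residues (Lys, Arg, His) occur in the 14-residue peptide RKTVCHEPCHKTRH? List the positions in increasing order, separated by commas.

1, 2, 6, 10, 11, 13, 14

Matching residues: R1, K2, H6, H10, K11, R13, H14.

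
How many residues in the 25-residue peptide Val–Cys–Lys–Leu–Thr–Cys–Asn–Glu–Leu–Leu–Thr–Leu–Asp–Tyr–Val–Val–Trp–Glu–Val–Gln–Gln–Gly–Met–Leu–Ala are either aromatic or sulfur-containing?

5

Aromatic: F, W, Y. Sulfur-containing: C, M.
Aromatic residues here: Tyr14, Trp17 (2).
Sulfur-containing residues here: Cys2, Cys6, Met23 (3).
The two groups share no amino acid, so total = 2 + 3 = 5.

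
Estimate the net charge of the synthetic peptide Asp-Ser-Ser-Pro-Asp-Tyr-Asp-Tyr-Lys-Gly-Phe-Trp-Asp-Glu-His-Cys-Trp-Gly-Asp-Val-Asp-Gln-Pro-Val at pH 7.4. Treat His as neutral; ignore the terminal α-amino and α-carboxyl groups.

-6

Near pH 7.4, K and R contribute +1 each, D and E contribute −1 each, and every other side chain (His included, as stated) is uncharged.
Positive (K, R): Lys9 → +1.
Negative (D, E): Asp1, Asp5, Asp7, Asp13, Glu14, Asp19, Asp21 → −7.
Net charge = (+1) + (−7) = −6.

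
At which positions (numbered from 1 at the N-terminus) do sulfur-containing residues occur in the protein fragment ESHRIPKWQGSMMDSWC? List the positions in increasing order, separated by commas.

Only Cys (C) and Met (M) have a sulfur atom in the side chain.
Matching residues: M12, M13, C17.

12, 13, 17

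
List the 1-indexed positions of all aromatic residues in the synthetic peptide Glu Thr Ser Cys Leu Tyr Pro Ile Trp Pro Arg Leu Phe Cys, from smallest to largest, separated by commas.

6, 9, 13

F, W, and Y each carry an aromatic ring on the side chain.
Matching residues: Tyr6, Trp9, Phe13.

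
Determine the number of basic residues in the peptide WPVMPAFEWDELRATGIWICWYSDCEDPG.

1

The basic amino acids are Lys (K), Arg (R), and His (H).
Matching residues: R13.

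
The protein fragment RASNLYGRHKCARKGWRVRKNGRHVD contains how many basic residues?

The basic amino acids are Lys (K), Arg (R), and His (H).
Matching residues: R1, R8, H9, K10, R13, K14, R17, R19, K20, R23, H24.

11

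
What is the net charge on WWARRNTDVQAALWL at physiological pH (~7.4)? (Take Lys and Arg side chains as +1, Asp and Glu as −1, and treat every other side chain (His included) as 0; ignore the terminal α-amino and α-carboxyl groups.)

Positive (K, R): R4, R5 → +2.
Negative (D, E): D8 → −1.
Net charge = (+2) + (−1) = +1.

+1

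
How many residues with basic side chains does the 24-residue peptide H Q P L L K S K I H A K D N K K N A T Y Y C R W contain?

8

Lysine (K), arginine (R), and histidine (H) have basic, nitrogen-containing side chains.
Matching residues: H1, K6, K8, H10, K12, K15, K16, R23.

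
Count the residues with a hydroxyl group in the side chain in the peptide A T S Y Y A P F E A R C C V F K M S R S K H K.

S, T, and Y are the three residues with a side-chain hydroxyl.
Matching residues: T2, S3, Y4, Y5, S18, S20.

6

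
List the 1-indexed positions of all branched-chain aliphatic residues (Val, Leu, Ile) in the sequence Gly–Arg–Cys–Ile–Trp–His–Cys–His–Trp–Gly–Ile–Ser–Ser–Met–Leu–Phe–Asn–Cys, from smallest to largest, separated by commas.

Matching residues: Ile4, Ile11, Leu15.

4, 11, 15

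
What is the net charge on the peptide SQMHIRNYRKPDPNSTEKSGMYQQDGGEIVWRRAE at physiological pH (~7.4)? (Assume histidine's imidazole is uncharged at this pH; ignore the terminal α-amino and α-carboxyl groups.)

The side chains ionized at physiological pH are Lys/Arg (+1) and Asp/Glu (−1); with His treated as neutral, nothing else contributes.
Positive (K, R): R6, R9, K10, K18, R32, R33 → +6.
Negative (D, E): D12, E17, D25, E28, E35 → −5.
Net charge = (+6) + (−5) = +1.

+1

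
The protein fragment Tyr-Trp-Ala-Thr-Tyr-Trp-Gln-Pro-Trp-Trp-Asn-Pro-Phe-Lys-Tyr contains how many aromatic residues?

8

The aromatic amino acids are Phe (F, benzyl), Trp (W, indole), and Tyr (Y, phenol).
Matching residues: Tyr1, Trp2, Tyr5, Trp6, Trp9, Trp10, Phe13, Tyr15.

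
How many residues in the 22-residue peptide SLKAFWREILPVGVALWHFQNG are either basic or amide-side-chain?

Basic: H, K, R. Amide-side-chain: N, Q.
Basic residues here: K3, R7, H18 (3).
Amide-side-chain residues here: Q20, N21 (2).
The two groups share no amino acid, so total = 3 + 2 = 5.

5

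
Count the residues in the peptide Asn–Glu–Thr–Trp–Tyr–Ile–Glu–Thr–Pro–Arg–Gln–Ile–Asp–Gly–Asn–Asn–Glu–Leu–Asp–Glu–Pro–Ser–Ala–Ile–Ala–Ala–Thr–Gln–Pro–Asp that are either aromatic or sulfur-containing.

2

Aromatic: F, W, Y. Sulfur-containing: C, M.
Aromatic residues here: Trp4, Tyr5 (2).
Sulfur-containing residues here: none (0).
The two groups share no amino acid, so total = 2 + 0 = 2.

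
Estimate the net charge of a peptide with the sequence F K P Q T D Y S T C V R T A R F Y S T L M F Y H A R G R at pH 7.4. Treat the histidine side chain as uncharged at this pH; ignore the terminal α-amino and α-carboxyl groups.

+4

Near pH 7.4, K and R contribute +1 each, D and E contribute −1 each, and every other side chain (His included, as stated) is uncharged.
Positive (K, R): K2, R12, R15, R26, R28 → +5.
Negative (D, E): D6 → −1.
Net charge = (+5) + (−1) = +4.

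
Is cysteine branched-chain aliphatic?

Valine (V), leucine (L), and isoleucine (I) are the branched-chain amino acids.
Cysteine is not in this group.

No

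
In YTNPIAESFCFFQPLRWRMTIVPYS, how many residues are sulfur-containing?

2

Only Cys (C) and Met (M) have a sulfur atom in the side chain.
Matching residues: C10, M19.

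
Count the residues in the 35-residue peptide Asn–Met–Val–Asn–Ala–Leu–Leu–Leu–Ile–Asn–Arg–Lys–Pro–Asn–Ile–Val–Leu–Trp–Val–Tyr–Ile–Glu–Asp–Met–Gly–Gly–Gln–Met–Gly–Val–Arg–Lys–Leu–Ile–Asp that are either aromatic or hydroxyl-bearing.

Aromatic: F, W, Y. Hydroxyl-bearing: S, T, Y.
Aromatic residues here: Trp18, Tyr20 (2).
Hydroxyl-bearing residues here: Tyr20 (1).
Y is in both groups, so the 1 Y residue must not be double-counted.
Total = 2 + 1 − 1 = 2.

2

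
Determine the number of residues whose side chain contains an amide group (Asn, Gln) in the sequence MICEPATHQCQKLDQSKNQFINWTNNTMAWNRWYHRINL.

10

Matching residues: Q9, Q11, Q15, N18, Q19, N22, N25, N26, N31, N38.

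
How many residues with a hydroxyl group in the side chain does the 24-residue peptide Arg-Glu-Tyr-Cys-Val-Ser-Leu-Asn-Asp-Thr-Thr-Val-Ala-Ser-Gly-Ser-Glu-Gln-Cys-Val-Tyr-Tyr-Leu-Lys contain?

8

Serine (S), threonine (T), and tyrosine (Y) each carry a hydroxyl group on the side chain.
Matching residues: Tyr3, Ser6, Thr10, Thr11, Ser14, Ser16, Tyr21, Tyr22.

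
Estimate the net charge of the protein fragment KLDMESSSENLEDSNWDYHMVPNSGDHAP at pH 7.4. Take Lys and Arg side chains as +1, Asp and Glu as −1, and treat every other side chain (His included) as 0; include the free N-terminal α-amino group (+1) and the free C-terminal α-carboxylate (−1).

-6

Positive (K, R): K1 → +1.
Negative (D, E): D3, E5, E9, E12, D13, D17, D26 → −7.
The N-terminus (+1) and C-terminus (−1) cancel.
Net charge = (+1) + (−7) = −6.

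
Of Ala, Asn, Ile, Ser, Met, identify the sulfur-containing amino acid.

The sulfur-bearing residues are cysteine (–SH) and methionine (–S–CH₃).
Of the listed options, only Met belongs to this group.

Met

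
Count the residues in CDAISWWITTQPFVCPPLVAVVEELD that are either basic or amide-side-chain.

Basic: H, K, R. Amide-side-chain: N, Q.
Basic residues here: none (0).
Amide-side-chain residues here: Q11 (1).
The two groups share no amino acid, so total = 0 + 1 = 1.

1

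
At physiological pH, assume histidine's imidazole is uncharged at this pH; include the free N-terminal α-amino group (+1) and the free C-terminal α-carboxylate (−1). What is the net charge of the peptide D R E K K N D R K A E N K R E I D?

+1

Near pH 7.4, K and R contribute +1 each, D and E contribute −1 each, and every other side chain (His included, as stated) is uncharged.
Positive (K, R): R2, K4, K5, R8, K9, K13, R14 → +7.
Negative (D, E): D1, E3, D7, E11, E15, D17 → −6.
The N-terminus (+1) and C-terminus (−1) cancel.
Net charge = (+7) + (−6) = +1.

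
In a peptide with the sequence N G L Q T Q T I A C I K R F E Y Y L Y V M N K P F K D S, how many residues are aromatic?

5

F, W, and Y each carry an aromatic ring on the side chain.
Matching residues: F14, Y16, Y17, Y19, F25.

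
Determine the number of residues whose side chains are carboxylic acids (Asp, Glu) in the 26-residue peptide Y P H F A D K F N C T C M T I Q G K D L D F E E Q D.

6

Matching residues: D6, D19, D21, E23, E24, D26.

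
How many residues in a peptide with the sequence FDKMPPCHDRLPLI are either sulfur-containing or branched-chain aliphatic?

5

Sulfur-containing: C, M. Branched-chain aliphatic: I, L, V.
Sulfur-containing residues here: M4, C7 (2).
Branched-chain aliphatic residues here: L11, L13, I14 (3).
The two groups share no amino acid, so total = 2 + 3 = 5.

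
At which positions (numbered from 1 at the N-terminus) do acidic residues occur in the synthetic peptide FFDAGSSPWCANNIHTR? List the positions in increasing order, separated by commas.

3

The acidic residues are Asp (D) and Glu (E), whose side chains end in a carboxylate group.
Matching residues: D3.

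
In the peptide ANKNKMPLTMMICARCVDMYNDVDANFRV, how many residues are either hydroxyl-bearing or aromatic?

3

Hydroxyl-bearing: S, T, Y. Aromatic: F, W, Y.
Hydroxyl-bearing residues here: T9, Y20 (2).
Aromatic residues here: Y20, F27 (2).
Y is in both groups, so the 1 Y residue must not be double-counted.
Total = 2 + 2 − 1 = 3.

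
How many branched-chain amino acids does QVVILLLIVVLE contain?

Valine (V), leucine (L), and isoleucine (I) are the branched-chain amino acids.
Matching residues: V2, V3, I4, L5, L6, L7, I8, V9, V10, L11.

10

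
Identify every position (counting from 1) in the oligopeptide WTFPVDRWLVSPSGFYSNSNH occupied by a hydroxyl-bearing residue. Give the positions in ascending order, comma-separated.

2, 11, 13, 16, 17, 19

The –OH-bearing residues are Ser, Thr (aliphatic alcohols), and Tyr (phenol).
Matching residues: T2, S11, S13, Y16, S17, S19.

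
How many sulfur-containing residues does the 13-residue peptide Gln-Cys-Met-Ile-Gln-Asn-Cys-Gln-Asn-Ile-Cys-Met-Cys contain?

Only Cys (C) and Met (M) have a sulfur atom in the side chain.
Matching residues: Cys2, Met3, Cys7, Cys11, Met12, Cys13.

6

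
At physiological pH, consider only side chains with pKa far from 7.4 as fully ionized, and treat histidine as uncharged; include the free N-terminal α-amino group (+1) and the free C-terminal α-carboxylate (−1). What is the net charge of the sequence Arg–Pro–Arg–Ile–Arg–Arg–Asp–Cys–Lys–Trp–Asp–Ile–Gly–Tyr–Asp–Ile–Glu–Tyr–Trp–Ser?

Near pH 7.4, K and R contribute +1 each, D and E contribute −1 each, and every other side chain (His included, as stated) is uncharged.
Positive (K, R): Arg1, Arg3, Arg5, Arg6, Lys9 → +5.
Negative (D, E): Asp7, Asp11, Asp15, Glu17 → −4.
The N-terminus (+1) and C-terminus (−1) cancel.
Net charge = (+5) + (−4) = +1.

+1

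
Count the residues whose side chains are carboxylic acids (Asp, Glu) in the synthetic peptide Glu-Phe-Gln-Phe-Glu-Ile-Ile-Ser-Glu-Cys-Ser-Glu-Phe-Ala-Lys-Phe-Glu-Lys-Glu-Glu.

Matching residues: Glu1, Glu5, Glu9, Glu12, Glu17, Glu19, Glu20.

7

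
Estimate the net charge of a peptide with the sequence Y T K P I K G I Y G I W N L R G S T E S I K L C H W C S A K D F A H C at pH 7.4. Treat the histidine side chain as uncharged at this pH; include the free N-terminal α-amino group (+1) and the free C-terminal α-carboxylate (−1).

At pH ~7.4 the Lys and Arg side chains are protonated (+1), the Asp and Glu side chains are deprotonated (−1), and with His taken as neutral all other side chains carry no charge.
Positive (K, R): K3, K6, R15, K22, K30 → +5.
Negative (D, E): E19, D31 → −2.
The N-terminus (+1) and C-terminus (−1) cancel.
Net charge = (+5) + (−2) = +3.

+3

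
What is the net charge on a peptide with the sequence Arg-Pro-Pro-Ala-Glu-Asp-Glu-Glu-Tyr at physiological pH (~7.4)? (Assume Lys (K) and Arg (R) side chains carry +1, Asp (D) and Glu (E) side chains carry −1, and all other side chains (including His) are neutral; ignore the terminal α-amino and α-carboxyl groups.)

Positive (K, R): Arg1 → +1.
Negative (D, E): Glu5, Asp6, Glu7, Glu8 → −4.
Net charge = (+1) + (−4) = −3.

-3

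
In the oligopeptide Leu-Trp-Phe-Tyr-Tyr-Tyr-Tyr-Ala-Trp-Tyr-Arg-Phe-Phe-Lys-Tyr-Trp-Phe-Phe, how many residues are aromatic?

Phenylalanine (F), tryptophan (W), and tyrosine (Y) have aromatic ring side chains.
Matching residues: Trp2, Phe3, Tyr4, Tyr5, Tyr6, Tyr7, Trp9, Tyr10, Phe12, Phe13, Tyr15, Trp16, Phe17, Phe18.

14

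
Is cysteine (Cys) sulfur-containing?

Only Cys (C) and Met (M) have a sulfur atom in the side chain.
Cysteine is in this group.

Yes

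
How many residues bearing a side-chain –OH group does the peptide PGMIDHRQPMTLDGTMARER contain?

2

S, T, and Y are the three residues with a side-chain hydroxyl.
Matching residues: T11, T15.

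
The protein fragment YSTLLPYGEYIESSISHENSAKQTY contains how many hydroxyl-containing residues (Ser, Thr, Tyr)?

Matching residues: Y1, S2, T3, Y7, Y10, S13, S14, S16, S20, T24, Y25.

11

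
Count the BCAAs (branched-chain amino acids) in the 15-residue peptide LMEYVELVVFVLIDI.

9

V, L, and I make up the branched-chain aliphatic group.
Matching residues: L1, V5, L7, V8, V9, V11, L12, I13, I15.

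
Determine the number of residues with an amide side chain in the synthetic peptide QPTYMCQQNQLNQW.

The amide-side-chain residues are Asn (N) and Gln (Q).
Matching residues: Q1, Q7, Q8, N9, Q10, N12, Q13.

7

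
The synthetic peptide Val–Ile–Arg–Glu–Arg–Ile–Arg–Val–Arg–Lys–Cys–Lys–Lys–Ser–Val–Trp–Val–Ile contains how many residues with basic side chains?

7

The basic amino acids are Lys (K), Arg (R), and His (H).
Matching residues: Arg3, Arg5, Arg7, Arg9, Lys10, Lys12, Lys13.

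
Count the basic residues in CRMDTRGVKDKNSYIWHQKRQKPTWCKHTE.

Lysine (K), arginine (R), and histidine (H) have basic, nitrogen-containing side chains.
Matching residues: R2, R6, K9, K11, H17, K19, R20, K22, K27, H28.

10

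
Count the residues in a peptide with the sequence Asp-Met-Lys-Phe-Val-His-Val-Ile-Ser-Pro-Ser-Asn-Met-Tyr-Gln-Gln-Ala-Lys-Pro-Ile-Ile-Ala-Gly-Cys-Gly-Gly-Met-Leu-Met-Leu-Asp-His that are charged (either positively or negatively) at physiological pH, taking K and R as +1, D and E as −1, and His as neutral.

Charged side chains at pH ~7.4: K, R (positive); D, E (negative).
Matching residues: Asp1, Lys3, Lys18, Asp31.

4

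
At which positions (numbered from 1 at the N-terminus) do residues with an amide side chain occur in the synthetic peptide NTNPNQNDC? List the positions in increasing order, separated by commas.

1, 3, 5, 6, 7

Only N (asparagine) and Q (glutamine) carry a side-chain carboxamide.
Matching residues: N1, N3, N5, Q6, N7.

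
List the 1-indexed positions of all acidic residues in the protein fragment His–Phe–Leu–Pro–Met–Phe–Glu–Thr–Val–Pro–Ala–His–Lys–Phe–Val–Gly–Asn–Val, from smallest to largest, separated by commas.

Aspartate (D) and glutamate (E) have carboxylic-acid side chains and are the acidic amino acids.
Matching residues: Glu7.

7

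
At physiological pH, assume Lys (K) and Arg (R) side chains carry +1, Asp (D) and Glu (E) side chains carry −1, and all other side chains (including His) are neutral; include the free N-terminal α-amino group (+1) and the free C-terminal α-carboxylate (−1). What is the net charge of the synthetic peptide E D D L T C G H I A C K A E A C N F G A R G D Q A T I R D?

-3

Positive (K, R): K12, R21, R28 → +3.
Negative (D, E): E1, D2, D3, E14, D23, D29 → −6.
The N-terminus (+1) and C-terminus (−1) cancel.
Net charge = (+3) + (−6) = −3.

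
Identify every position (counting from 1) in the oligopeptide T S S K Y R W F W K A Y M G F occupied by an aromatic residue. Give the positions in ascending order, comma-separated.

Phenylalanine (F), tryptophan (W), and tyrosine (Y) have aromatic ring side chains.
Matching residues: Y5, W7, F8, W9, Y12, F15.

5, 7, 8, 9, 12, 15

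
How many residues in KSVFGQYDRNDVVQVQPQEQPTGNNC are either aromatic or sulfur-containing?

3

Aromatic: F, W, Y. Sulfur-containing: C, M.
Aromatic residues here: F4, Y7 (2).
Sulfur-containing residues here: C26 (1).
The two groups share no amino acid, so total = 2 + 1 = 3.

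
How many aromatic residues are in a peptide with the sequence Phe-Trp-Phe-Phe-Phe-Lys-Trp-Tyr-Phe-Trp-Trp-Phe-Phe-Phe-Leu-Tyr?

14

F, W, and Y each carry an aromatic ring on the side chain.
Matching residues: Phe1, Trp2, Phe3, Phe4, Phe5, Trp7, Tyr8, Phe9, Trp10, Trp11, Phe12, Phe13, Phe14, Tyr16.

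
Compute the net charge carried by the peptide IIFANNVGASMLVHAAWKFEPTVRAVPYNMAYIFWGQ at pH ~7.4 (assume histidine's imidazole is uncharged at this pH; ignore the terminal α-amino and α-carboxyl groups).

Near pH 7.4, K and R contribute +1 each, D and E contribute −1 each, and every other side chain (His included, as stated) is uncharged.
Positive (K, R): K18, R24 → +2.
Negative (D, E): E20 → −1.
Net charge = (+2) + (−1) = +1.

+1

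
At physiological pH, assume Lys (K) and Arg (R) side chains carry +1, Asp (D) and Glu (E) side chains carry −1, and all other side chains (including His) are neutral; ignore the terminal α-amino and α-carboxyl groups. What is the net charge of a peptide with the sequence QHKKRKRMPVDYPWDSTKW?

+4

Positive (K, R): K3, K4, R5, K6, R7, K18 → +6.
Negative (D, E): D11, D15 → −2.
Net charge = (+6) + (−2) = +4.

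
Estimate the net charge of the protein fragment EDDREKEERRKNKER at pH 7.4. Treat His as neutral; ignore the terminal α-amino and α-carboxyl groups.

At pH ~7.4 the Lys and Arg side chains are protonated (+1), the Asp and Glu side chains are deprotonated (−1), and with His taken as neutral all other side chains carry no charge.
Positive (K, R): R4, K6, R9, R10, K11, K13, R15 → +7.
Negative (D, E): E1, D2, D3, E5, E7, E8, E14 → −7.
Net charge = (+7) + (−7) = 0.

0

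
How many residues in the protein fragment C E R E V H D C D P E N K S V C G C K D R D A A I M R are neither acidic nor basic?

14

Acidic: D, E. Basic: K, R, H. All other residues are neither.
Matching residues: C1, V5, C8, P10, N12, S14, V15, C16, G17, C18, A23, A24, I25, M26.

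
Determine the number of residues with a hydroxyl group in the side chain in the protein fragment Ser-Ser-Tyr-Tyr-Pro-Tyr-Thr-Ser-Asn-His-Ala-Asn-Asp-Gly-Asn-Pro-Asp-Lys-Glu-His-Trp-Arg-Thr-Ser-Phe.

9

S, T, and Y are the three residues with a side-chain hydroxyl.
Matching residues: Ser1, Ser2, Tyr3, Tyr4, Tyr6, Thr7, Ser8, Thr23, Ser24.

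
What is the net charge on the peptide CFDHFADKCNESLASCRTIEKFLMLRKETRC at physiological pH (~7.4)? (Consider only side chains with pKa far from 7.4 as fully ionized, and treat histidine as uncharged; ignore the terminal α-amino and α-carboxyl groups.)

+1

At pH ~7.4 the Lys and Arg side chains are protonated (+1), the Asp and Glu side chains are deprotonated (−1), and with His taken as neutral all other side chains carry no charge.
Positive (K, R): K8, R17, K21, R26, K27, R30 → +6.
Negative (D, E): D3, D7, E11, E20, E28 → −5.
Net charge = (+6) + (−5) = +1.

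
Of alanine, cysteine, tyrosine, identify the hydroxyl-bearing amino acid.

The –OH-bearing residues are Ser, Thr (aliphatic alcohols), and Tyr (phenol).
Of the listed options, only tyrosine belongs to this group.

tyrosine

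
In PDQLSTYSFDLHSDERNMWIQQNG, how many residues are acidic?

Aspartate (D) and glutamate (E) have carboxylic-acid side chains and are the acidic amino acids.
Matching residues: D2, D10, D14, E15.

4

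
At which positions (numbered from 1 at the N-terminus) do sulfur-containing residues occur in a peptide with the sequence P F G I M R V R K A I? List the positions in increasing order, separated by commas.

Cysteine (C, thiol) and methionine (M, thioether) are the two sulfur-containing amino acids.
Matching residues: M5.

5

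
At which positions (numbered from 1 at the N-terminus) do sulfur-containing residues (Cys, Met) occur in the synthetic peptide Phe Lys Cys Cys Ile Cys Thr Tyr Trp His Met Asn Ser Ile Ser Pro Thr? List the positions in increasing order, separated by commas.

Matching residues: Cys3, Cys4, Cys6, Met11.

3, 4, 6, 11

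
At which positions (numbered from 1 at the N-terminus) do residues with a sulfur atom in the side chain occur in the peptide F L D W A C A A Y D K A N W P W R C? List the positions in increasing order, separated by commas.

The sulfur-bearing residues are cysteine (–SH) and methionine (–S–CH₃).
Matching residues: C6, C18.

6, 18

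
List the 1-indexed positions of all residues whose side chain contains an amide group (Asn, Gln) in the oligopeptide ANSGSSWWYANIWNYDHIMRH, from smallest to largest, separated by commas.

2, 11, 14

Matching residues: N2, N11, N14.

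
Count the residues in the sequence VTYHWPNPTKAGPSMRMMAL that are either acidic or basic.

Acidic: D, E. Basic: H, K, R.
Acidic residues here: none (0).
Basic residues here: H4, K10, R16 (3).
The two groups share no amino acid, so total = 0 + 3 = 3.

3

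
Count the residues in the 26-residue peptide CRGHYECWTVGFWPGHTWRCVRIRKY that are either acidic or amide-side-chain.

1

Acidic: D, E. Amide-side-chain: N, Q.
Acidic residues here: E6 (1).
Amide-side-chain residues here: none (0).
The two groups share no amino acid, so total = 1 + 0 = 1.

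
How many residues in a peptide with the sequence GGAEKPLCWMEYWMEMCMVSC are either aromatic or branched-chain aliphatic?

5

Aromatic: F, W, Y. Branched-chain aliphatic: I, L, V.
Aromatic residues here: W9, Y12, W13 (3).
Branched-chain aliphatic residues here: L7, V19 (2).
The two groups share no amino acid, so total = 3 + 2 = 5.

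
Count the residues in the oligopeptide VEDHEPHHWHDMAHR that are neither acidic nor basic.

Acidic: D, E. Basic: K, R, H. All other residues are neither.
Matching residues: V1, P6, W9, M12, A13.

5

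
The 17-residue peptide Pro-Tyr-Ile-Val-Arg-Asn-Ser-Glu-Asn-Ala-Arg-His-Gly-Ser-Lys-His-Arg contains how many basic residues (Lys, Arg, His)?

6

Matching residues: Arg5, Arg11, His12, Lys15, His16, Arg17.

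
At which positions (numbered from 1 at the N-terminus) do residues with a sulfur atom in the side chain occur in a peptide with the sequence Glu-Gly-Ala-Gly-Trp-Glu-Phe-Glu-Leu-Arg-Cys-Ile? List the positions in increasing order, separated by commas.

The sulfur-bearing residues are cysteine (–SH) and methionine (–S–CH₃).
Matching residues: Cys11.

11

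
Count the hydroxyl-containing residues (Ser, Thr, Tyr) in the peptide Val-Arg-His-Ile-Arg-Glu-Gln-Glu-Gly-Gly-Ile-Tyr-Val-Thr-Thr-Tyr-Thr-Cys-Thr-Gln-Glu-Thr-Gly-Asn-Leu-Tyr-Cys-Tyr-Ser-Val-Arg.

10

Matching residues: Tyr12, Thr14, Thr15, Tyr16, Thr17, Thr19, Thr22, Tyr26, Tyr28, Ser29.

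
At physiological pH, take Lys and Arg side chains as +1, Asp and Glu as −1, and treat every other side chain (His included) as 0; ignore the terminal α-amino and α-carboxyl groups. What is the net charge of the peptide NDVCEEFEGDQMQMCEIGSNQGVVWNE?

Positive (K, R): none → +0.
Negative (D, E): D2, E5, E6, E8, D10, E16, E27 → −7.
Net charge = (+0) + (−7) = −7.

-7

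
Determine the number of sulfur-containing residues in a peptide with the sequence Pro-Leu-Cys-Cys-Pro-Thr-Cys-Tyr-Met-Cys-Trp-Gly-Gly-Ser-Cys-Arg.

6

The sulfur-bearing residues are cysteine (–SH) and methionine (–S–CH₃).
Matching residues: Cys3, Cys4, Cys7, Met9, Cys10, Cys15.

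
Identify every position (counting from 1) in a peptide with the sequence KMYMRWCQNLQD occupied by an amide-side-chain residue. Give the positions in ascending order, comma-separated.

8, 9, 11

The amide-side-chain residues are Asn (N) and Gln (Q).
Matching residues: Q8, N9, Q11.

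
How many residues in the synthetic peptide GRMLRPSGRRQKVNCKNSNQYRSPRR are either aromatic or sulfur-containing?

3

Aromatic: F, W, Y. Sulfur-containing: C, M.
Aromatic residues here: Y21 (1).
Sulfur-containing residues here: M3, C15 (2).
The two groups share no amino acid, so total = 1 + 2 = 3.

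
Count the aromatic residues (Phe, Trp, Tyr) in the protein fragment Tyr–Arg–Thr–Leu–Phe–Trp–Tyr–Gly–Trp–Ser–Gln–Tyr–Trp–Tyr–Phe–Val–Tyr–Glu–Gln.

10

Matching residues: Tyr1, Phe5, Trp6, Tyr7, Trp9, Tyr12, Trp13, Tyr14, Phe15, Tyr17.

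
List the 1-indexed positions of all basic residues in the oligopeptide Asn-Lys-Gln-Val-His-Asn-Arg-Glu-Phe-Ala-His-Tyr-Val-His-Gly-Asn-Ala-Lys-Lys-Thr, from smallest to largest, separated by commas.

Lysine (K), arginine (R), and histidine (H) have basic, nitrogen-containing side chains.
Matching residues: Lys2, His5, Arg7, His11, His14, Lys18, Lys19.

2, 5, 7, 11, 14, 18, 19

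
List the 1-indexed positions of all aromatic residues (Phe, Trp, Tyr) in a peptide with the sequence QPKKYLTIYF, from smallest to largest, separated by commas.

5, 9, 10

Matching residues: Y5, Y9, F10.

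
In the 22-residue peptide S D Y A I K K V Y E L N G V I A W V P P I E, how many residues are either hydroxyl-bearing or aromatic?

Hydroxyl-bearing: S, T, Y. Aromatic: F, W, Y.
Hydroxyl-bearing residues here: S1, Y3, Y9 (3).
Aromatic residues here: Y3, Y9, W17 (3).
Y is in both groups, so the 2 Y residues must not be double-counted.
Total = 3 + 3 − 2 = 4.

4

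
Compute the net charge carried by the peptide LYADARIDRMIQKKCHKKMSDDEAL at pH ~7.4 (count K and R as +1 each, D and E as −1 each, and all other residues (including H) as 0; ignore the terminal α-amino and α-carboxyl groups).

+1

Positive (K, R): R6, R9, K13, K14, K17, K18 → +6.
Negative (D, E): D4, D8, D21, D22, E23 → −5.
Net charge = (+6) + (−5) = +1.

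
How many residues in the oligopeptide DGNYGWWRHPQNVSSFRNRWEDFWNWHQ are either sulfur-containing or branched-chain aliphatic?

1

Sulfur-containing: C, M. Branched-chain aliphatic: I, L, V.
Sulfur-containing residues here: none (0).
Branched-chain aliphatic residues here: V13 (1).
The two groups share no amino acid, so total = 0 + 1 = 1.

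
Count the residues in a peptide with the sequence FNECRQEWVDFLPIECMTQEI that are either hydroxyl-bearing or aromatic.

Hydroxyl-bearing: S, T, Y. Aromatic: F, W, Y.
Hydroxyl-bearing residues here: T18 (1).
Aromatic residues here: F1, W8, F11 (3).
(Y belongs to both groups, but none appear in this sequence.) Total = 1 + 3 = 4.

4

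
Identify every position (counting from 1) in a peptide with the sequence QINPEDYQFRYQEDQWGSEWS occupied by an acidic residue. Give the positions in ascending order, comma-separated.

5, 6, 13, 14, 19

Only D (aspartate) and E (glutamate) carry a side-chain carboxylic acid.
Matching residues: E5, D6, E13, D14, E19.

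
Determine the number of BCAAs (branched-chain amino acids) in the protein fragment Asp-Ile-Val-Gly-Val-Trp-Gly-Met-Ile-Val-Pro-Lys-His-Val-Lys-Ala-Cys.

Valine (V), leucine (L), and isoleucine (I) are the branched-chain amino acids.
Matching residues: Ile2, Val3, Val5, Ile9, Val10, Val14.

6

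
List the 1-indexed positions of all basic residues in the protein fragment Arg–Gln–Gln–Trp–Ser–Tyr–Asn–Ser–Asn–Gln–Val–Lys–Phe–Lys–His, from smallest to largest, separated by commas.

The basic amino acids are Lys (K), Arg (R), and His (H).
Matching residues: Arg1, Lys12, Lys14, His15.

1, 12, 14, 15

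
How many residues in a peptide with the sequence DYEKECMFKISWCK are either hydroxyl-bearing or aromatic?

Hydroxyl-bearing: S, T, Y. Aromatic: F, W, Y.
Hydroxyl-bearing residues here: Y2, S11 (2).
Aromatic residues here: Y2, F8, W12 (3).
Y is in both groups, so the 1 Y residue must not be double-counted.
Total = 2 + 3 − 1 = 4.

4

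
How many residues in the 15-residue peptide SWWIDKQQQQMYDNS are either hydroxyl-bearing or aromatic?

5

Hydroxyl-bearing: S, T, Y. Aromatic: F, W, Y.
Hydroxyl-bearing residues here: S1, Y12, S15 (3).
Aromatic residues here: W2, W3, Y12 (3).
Y is in both groups, so the 1 Y residue must not be double-counted.
Total = 3 + 3 − 1 = 5.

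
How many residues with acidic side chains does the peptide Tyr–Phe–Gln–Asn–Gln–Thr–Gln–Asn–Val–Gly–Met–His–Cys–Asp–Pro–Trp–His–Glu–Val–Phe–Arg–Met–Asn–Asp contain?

Only D (aspartate) and E (glutamate) carry a side-chain carboxylic acid.
Matching residues: Asp14, Glu18, Asp24.

3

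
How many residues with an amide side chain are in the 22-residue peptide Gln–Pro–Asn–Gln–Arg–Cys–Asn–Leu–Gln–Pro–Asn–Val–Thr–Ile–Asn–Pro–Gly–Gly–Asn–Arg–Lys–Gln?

9

The amide-side-chain residues are Asn (N) and Gln (Q).
Matching residues: Gln1, Asn3, Gln4, Asn7, Gln9, Asn11, Asn15, Asn19, Gln22.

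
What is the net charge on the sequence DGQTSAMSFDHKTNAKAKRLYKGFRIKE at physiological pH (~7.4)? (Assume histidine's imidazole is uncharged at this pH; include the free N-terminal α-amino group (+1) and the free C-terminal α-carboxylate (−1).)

Near pH 7.4, K and R contribute +1 each, D and E contribute −1 each, and every other side chain (His included, as stated) is uncharged.
Positive (K, R): K12, K16, K18, R19, K22, R25, K27 → +7.
Negative (D, E): D1, D10, E28 → −3.
The N-terminus (+1) and C-terminus (−1) cancel.
Net charge = (+7) + (−3) = +4.

+4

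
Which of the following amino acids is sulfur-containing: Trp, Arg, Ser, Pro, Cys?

Cys

Cysteine (C, thiol) and methionine (M, thioether) are the two sulfur-containing amino acids.
Of the listed options, only Cys belongs to this group.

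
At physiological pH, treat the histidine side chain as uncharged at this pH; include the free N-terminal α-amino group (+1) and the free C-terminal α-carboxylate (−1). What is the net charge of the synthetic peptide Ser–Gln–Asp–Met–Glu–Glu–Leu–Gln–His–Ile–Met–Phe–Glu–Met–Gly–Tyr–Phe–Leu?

At pH ~7.4 the Lys and Arg side chains are protonated (+1), the Asp and Glu side chains are deprotonated (−1), and with His taken as neutral all other side chains carry no charge.
Positive (K, R): none → +0.
Negative (D, E): Asp3, Glu5, Glu6, Glu13 → −4.
The N-terminus (+1) and C-terminus (−1) cancel.
Net charge = (+0) + (−4) = −4.

-4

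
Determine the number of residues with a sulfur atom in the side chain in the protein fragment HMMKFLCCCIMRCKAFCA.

8

The sulfur-bearing residues are cysteine (–SH) and methionine (–S–CH₃).
Matching residues: M2, M3, C7, C8, C9, M11, C13, C17.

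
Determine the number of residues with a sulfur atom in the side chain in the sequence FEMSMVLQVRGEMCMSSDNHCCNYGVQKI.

7

Cysteine (C, thiol) and methionine (M, thioether) are the two sulfur-containing amino acids.
Matching residues: M3, M5, M13, C14, M15, C21, C22.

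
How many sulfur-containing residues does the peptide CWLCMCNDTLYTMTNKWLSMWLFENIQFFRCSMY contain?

Only Cys (C) and Met (M) have a sulfur atom in the side chain.
Matching residues: C1, C4, M5, C6, M13, M20, C31, M33.

8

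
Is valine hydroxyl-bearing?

Serine (S), threonine (T), and tyrosine (Y) each carry a hydroxyl group on the side chain.
Valine is not in this group.

No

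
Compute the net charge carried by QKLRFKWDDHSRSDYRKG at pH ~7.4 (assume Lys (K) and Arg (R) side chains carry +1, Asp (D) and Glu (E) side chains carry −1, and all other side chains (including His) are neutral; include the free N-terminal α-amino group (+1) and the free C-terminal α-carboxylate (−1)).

Positive (K, R): K2, R4, K6, R12, R16, K17 → +6.
Negative (D, E): D8, D9, D14 → −3.
The N-terminus (+1) and C-terminus (−1) cancel.
Net charge = (+6) + (−3) = +3.

+3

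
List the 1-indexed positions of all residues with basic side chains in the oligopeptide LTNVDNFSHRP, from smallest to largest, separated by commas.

Lysine (K), arginine (R), and histidine (H) have basic, nitrogen-containing side chains.
Matching residues: H9, R10.

9, 10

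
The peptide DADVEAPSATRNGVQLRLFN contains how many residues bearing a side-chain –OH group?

The –OH-bearing residues are Ser, Thr (aliphatic alcohols), and Tyr (phenol).
Matching residues: S8, T10.

2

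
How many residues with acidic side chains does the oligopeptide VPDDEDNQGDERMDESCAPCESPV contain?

Only D (aspartate) and E (glutamate) carry a side-chain carboxylic acid.
Matching residues: D3, D4, E5, D6, D10, E11, D14, E15, E21.

9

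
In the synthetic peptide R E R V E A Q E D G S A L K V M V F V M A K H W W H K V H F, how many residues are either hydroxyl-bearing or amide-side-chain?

2

Hydroxyl-bearing: S, T, Y. Amide-side-chain: N, Q.
Hydroxyl-bearing residues here: S11 (1).
Amide-side-chain residues here: Q7 (1).
The two groups share no amino acid, so total = 1 + 1 = 2.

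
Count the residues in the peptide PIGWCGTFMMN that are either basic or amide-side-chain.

1

Basic: H, K, R. Amide-side-chain: N, Q.
Basic residues here: none (0).
Amide-side-chain residues here: N11 (1).
The two groups share no amino acid, so total = 0 + 1 = 1.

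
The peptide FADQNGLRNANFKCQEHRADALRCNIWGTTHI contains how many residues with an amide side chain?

Only N (asparagine) and Q (glutamine) carry a side-chain carboxamide.
Matching residues: Q4, N5, N9, N11, Q15, N25.

6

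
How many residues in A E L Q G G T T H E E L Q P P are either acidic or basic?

4

Acidic: D, E. Basic: H, K, R.
Acidic residues here: E2, E10, E11 (3).
Basic residues here: H9 (1).
The two groups share no amino acid, so total = 3 + 1 = 4.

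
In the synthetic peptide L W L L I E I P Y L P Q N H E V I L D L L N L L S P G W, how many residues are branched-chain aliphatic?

The BCAAs are Val, Leu, and Ile — aliphatic side chains with a branch point.
Matching residues: L1, L3, L4, I5, I7, L10, V16, I17, L18, L20, L21, L23, L24.

13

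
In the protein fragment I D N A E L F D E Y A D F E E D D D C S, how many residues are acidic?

Aspartate (D) and glutamate (E) have carboxylic-acid side chains and are the acidic amino acids.
Matching residues: D2, E5, D8, E9, D12, E14, E15, D16, D17, D18.

10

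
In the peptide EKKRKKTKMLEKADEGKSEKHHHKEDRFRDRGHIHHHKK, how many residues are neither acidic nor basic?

Acidic: D, E. Basic: K, R, H. All other residues are neither.
Matching residues: T7, M9, L10, A13, G16, S18, F28, G32, I34.

9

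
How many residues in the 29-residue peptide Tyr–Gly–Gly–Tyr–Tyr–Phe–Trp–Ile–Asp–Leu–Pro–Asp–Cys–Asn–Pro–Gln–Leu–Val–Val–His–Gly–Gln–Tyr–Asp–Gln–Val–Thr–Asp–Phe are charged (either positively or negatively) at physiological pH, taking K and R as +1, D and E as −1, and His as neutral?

Charged side chains at pH ~7.4: K, R (positive); D, E (negative).
Matching residues: Asp9, Asp12, Asp24, Asp28.

4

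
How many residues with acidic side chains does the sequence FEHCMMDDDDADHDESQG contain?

8

Only D (aspartate) and E (glutamate) carry a side-chain carboxylic acid.
Matching residues: E2, D7, D8, D9, D10, D12, D14, E15.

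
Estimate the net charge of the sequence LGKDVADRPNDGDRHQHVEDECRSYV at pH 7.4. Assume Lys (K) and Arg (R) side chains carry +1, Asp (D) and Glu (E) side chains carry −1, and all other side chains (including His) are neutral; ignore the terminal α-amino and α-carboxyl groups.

Positive (K, R): K3, R8, R14, R23 → +4.
Negative (D, E): D4, D7, D11, D13, E19, D20, E21 → −7.
Net charge = (+4) + (−7) = −3.

-3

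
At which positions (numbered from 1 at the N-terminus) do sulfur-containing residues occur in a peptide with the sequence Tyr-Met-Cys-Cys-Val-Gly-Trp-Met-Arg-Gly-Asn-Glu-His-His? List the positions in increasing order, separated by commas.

The sulfur-bearing residues are cysteine (–SH) and methionine (–S–CH₃).
Matching residues: Met2, Cys3, Cys4, Met8.

2, 3, 4, 8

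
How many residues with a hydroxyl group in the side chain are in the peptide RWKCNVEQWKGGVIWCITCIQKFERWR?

1

S, T, and Y are the three residues with a side-chain hydroxyl.
Matching residues: T18.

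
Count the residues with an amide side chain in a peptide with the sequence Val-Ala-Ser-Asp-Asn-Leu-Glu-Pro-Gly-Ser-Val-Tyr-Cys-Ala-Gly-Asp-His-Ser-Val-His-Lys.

Only N (asparagine) and Q (glutamine) carry a side-chain carboxamide.
Matching residues: Asn5.

1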